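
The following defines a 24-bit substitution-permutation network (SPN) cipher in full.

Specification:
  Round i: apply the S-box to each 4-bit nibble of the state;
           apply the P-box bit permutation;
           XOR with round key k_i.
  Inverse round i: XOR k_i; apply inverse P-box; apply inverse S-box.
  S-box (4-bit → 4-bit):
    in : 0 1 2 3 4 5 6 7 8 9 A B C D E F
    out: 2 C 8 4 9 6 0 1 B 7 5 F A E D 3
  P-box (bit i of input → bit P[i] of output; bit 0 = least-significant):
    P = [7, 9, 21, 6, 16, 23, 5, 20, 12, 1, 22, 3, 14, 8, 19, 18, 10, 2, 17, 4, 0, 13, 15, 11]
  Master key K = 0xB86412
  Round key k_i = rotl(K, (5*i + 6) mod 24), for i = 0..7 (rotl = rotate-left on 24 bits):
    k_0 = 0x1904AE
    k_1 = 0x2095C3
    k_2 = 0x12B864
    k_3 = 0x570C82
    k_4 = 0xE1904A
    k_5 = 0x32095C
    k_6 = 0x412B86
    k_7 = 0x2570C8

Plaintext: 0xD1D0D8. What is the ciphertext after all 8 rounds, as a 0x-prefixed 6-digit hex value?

0xE4D9E9

s_0 = plaintext = 0xD1D0D8
s_1 = Round(s_0, k_0) = 0x87AF5C
s_2 = Round(s_1, k_1) = 0xA8EBA0
s_3 = Round(s_2, k_2) = 0x5F6E5B
s_4 = Round(s_3, k_3) = 0xB7BA6E
s_5 = Round(s_4, k_4) = 0x8D6D8B
s_6 = Round(s_5, k_5) = 0xC12383
s_7 = Round(s_6, k_6) = 0xB60396
s_8 = Round(s_7, k_7) = 0xE4D9E9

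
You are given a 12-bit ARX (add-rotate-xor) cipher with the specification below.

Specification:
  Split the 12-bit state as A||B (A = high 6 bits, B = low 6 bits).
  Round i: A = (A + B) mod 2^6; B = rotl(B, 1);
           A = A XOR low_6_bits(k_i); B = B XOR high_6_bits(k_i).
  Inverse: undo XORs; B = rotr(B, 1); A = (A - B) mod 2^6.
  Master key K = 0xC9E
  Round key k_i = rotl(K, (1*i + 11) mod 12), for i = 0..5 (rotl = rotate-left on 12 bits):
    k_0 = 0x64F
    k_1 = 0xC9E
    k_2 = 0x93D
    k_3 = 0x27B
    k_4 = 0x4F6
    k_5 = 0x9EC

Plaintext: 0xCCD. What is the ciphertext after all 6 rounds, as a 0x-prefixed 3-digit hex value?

0x2CC

s_0 = plaintext = 0xCCD
s_1 = Round(s_0, k_0) = 0x3C3
s_2 = Round(s_1, k_1) = 0x334
s_3 = Round(s_2, k_2) = 0xF4D
s_4 = Round(s_3, k_3) = 0xC53
s_5 = Round(s_4, k_4) = 0xCB5
s_6 = Round(s_5, k_5) = 0x2CC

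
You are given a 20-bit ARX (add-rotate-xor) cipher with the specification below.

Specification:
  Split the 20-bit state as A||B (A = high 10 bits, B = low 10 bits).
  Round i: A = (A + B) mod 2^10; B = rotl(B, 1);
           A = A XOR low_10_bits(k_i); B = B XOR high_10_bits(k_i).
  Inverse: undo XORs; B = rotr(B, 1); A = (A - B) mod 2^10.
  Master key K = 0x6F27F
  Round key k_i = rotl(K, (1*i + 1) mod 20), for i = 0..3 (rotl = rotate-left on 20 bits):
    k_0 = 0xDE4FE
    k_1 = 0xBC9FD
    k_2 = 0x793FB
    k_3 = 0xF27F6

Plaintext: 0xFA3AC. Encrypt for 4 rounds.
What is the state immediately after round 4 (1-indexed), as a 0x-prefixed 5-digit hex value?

s_0 = plaintext = 0xFA3AC
s_1 = Round(s_0, k_0) = 0xDA820
s_2 = Round(s_1, k_1) = 0x9DEB2
s_3 = Round(s_2, k_2) = 0xB4881
s_4 = Round(s_3, k_3) = 0x296CB

0x296CB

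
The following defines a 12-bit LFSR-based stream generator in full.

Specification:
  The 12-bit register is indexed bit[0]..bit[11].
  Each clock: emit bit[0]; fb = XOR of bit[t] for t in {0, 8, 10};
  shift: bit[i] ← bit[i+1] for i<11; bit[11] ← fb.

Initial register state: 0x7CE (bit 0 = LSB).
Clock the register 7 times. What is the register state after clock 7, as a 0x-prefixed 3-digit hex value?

0xD0F

reg_0 = 0x7CE
clock 1: out=0, reg = 0x3E7
clock 2: out=1, reg = 0x1F3
clock 3: out=1, reg = 0x0F9
clock 4: out=1, reg = 0x87C
clock 5: out=0, reg = 0x43E
clock 6: out=0, reg = 0xA1F
clock 7: out=1, reg = 0xD0F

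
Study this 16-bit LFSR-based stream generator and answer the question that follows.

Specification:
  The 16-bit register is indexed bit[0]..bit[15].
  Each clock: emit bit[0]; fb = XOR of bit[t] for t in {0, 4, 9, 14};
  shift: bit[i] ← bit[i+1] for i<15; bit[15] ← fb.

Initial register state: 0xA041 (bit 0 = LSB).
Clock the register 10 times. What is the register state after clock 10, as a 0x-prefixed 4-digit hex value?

reg_0 = 0xA041
clock 1: out=1, reg = 0xD020
clock 2: out=0, reg = 0xE810
clock 3: out=0, reg = 0x7408
clock 4: out=0, reg = 0xBA04
clock 5: out=0, reg = 0xDD02
clock 6: out=0, reg = 0xEE81
clock 7: out=1, reg = 0xF740
clock 8: out=0, reg = 0x7BA0
clock 9: out=0, reg = 0x3DD0
clock 10: out=0, reg = 0x9EE8

0x9EE8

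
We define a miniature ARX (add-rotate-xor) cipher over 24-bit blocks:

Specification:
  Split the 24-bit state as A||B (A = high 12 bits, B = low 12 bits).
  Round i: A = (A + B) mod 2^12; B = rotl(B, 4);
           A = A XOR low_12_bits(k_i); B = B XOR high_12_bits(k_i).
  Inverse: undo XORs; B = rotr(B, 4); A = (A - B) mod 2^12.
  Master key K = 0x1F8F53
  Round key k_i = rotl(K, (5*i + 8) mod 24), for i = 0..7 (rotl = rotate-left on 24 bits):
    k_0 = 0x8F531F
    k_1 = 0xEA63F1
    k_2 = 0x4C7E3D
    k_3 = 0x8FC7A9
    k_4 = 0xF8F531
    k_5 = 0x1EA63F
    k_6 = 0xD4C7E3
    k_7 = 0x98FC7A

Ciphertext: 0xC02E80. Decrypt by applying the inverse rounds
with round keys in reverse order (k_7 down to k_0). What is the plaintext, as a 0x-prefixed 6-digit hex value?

0x48129F

s_0 = ciphertext = 0xC02E80
s_1 = InvRound(s_0, k_7) = 0x108F70
s_2 = InvRound(s_1, k_6) = 0xAC8C23
s_3 = InvRound(s_2, k_5) = 0x31B9DC
s_4 = InvRound(s_3, k_4) = 0x2C5365
s_5 = InvRound(s_4, k_3) = 0xBB39B9
s_6 = InvRound(s_5, k_2) = 0x6B7ED7
s_7 = InvRound(s_6, k_1) = 0x43F107
s_8 = InvRound(s_7, k_0) = 0x48129F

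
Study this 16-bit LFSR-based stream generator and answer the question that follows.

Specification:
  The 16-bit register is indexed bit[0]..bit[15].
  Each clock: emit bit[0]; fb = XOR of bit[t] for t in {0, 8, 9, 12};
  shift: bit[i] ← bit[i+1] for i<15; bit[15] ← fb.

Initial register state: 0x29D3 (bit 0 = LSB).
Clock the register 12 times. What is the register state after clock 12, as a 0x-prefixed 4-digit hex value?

reg_0 = 0x29D3
clock 1: out=1, reg = 0x14E9
clock 2: out=1, reg = 0x0A74
clock 3: out=0, reg = 0x853A
clock 4: out=0, reg = 0xC29D
clock 5: out=1, reg = 0x614E
clock 6: out=0, reg = 0xB0A7
clock 7: out=1, reg = 0x5853
clock 8: out=1, reg = 0x2C29
clock 9: out=1, reg = 0x9614
clock 10: out=0, reg = 0x4B0A
clock 11: out=0, reg = 0x2585
clock 12: out=1, reg = 0x12C2

0x12C2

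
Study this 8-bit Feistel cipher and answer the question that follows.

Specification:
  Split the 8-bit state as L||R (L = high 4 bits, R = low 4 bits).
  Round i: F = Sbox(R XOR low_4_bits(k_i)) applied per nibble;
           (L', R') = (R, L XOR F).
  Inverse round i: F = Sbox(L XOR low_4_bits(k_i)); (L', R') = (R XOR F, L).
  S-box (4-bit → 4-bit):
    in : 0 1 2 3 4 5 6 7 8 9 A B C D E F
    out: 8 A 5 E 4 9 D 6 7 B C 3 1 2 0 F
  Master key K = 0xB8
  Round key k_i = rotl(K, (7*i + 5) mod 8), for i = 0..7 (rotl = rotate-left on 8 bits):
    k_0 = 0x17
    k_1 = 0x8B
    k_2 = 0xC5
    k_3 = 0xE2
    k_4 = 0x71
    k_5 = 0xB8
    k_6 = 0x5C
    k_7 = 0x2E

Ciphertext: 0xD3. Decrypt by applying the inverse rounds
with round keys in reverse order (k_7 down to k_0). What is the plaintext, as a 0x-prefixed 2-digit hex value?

0xEC

s_0 = ciphertext = 0xD3
s_1 = InvRound(s_0, k_7) = 0xDD
s_2 = InvRound(s_1, k_6) = 0x7D
s_3 = InvRound(s_2, k_5) = 0x27
s_4 = InvRound(s_3, k_4) = 0x92
s_5 = InvRound(s_4, k_3) = 0x19
s_6 = InvRound(s_5, k_2) = 0xD1
s_7 = InvRound(s_6, k_1) = 0xCD
s_8 = InvRound(s_7, k_0) = 0xEC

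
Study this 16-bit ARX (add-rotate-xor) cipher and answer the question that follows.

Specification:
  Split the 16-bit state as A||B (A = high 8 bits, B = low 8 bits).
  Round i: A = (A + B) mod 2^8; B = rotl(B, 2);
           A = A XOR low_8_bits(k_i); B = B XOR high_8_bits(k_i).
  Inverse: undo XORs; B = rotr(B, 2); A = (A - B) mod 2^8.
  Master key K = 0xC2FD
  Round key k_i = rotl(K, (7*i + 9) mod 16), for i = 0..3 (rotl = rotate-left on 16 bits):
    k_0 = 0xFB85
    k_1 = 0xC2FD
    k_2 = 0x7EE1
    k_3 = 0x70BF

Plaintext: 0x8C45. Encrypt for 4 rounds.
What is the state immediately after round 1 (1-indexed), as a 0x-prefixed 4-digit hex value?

s_0 = plaintext = 0x8C45
s_1 = Round(s_0, k_0) = 0x54EE
s_2 = Round(s_1, k_1) = 0xBF79
s_3 = Round(s_2, k_2) = 0xD99B
s_4 = Round(s_3, k_3) = 0xCB1E

0x54EE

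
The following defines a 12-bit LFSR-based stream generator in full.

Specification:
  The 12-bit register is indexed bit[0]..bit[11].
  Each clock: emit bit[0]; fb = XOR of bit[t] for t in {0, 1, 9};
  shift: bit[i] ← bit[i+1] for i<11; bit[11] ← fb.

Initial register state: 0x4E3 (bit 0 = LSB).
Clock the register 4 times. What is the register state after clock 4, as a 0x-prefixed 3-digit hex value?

0x04E

reg_0 = 0x4E3
clock 1: out=1, reg = 0x271
clock 2: out=1, reg = 0x138
clock 3: out=0, reg = 0x09C
clock 4: out=0, reg = 0x04E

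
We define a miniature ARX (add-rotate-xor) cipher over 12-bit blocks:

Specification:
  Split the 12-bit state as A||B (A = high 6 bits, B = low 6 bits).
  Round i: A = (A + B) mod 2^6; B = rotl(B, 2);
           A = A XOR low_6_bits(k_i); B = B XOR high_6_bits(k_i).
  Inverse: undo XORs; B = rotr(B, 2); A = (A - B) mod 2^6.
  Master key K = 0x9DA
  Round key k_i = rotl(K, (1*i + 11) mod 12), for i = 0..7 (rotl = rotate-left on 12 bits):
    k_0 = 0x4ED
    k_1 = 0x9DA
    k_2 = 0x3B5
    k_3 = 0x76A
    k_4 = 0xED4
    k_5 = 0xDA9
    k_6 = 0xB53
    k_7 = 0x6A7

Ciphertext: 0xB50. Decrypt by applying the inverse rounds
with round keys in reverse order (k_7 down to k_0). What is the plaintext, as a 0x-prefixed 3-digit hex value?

0x799

s_0 = ciphertext = 0xB50
s_1 = InvRound(s_0, k_7) = 0xA22
s_2 = InvRound(s_1, k_6) = 0x233
s_3 = InvRound(s_2, k_5) = 0x411
s_4 = InvRound(s_3, k_4) = 0x6AA
s_5 = InvRound(s_4, k_3) = 0xCFD
s_6 = InvRound(s_5, k_2) = 0x2BC
s_7 = InvRound(s_6, k_1) = 0x6B6
s_8 = InvRound(s_7, k_0) = 0x799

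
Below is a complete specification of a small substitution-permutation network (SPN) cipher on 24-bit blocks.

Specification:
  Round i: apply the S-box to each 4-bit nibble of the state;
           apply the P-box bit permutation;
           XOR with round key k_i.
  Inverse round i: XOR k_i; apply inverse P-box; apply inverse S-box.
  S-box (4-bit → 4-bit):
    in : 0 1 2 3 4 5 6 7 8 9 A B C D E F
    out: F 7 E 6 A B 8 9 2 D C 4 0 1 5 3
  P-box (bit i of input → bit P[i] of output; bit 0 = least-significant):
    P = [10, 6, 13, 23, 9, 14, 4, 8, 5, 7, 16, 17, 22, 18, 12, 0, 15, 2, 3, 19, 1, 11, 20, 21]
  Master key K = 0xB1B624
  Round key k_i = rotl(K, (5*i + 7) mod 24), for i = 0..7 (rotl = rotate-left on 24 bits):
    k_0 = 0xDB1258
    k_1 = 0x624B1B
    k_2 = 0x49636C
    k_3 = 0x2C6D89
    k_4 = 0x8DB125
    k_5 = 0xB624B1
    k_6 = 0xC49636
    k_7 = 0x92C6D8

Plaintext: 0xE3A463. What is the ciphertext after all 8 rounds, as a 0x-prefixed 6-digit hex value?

s_0 = plaintext = 0xE3A463
s_1 = Round(s_0, k_0) = 0xC92397
s_2 = Round(s_1, k_1) = 0xEFDC82
s_3 = Round(s_2, k_2) = 0x99832A
s_4 = Round(s_3, k_3) = 0x918C13
s_5 = Round(s_4, k_4) = 0xB9537B
s_6 = Round(s_5, k_5) = 0xEB8738
s_7 = Round(s_6, k_6) = 0xD2D64C
s_8 = Round(s_7, k_7) = 0xD887D6

0xD887D6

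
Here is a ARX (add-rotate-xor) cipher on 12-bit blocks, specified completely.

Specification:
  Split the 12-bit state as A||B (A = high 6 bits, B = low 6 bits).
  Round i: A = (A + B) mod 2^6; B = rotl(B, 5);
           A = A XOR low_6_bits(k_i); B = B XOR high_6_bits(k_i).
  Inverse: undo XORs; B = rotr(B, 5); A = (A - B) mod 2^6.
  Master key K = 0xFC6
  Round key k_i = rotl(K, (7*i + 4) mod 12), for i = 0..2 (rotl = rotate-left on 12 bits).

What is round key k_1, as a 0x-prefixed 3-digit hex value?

0x7E3

K = 0xFC6
k_0 = rotl(K, (7*0+4) mod 12) = rotl(K, 4) = 0xC6F
k_1 = rotl(K, (7*1+4) mod 12) = rotl(K, 11) = 0x7E3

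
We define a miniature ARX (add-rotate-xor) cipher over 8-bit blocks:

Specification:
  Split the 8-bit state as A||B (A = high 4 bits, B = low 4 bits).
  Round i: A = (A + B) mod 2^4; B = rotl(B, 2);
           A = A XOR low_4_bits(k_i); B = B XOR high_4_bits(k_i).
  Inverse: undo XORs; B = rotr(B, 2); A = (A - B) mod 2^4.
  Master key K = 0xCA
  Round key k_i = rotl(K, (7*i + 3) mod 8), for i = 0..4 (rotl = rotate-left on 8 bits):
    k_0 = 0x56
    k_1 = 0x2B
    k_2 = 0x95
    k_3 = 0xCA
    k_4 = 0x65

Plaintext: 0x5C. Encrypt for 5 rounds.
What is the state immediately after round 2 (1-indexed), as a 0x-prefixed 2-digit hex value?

0x6B

s_0 = plaintext = 0x5C
s_1 = Round(s_0, k_0) = 0x76
s_2 = Round(s_1, k_1) = 0x6B
s_3 = Round(s_2, k_2) = 0x47
s_4 = Round(s_3, k_3) = 0x11
s_5 = Round(s_4, k_4) = 0x72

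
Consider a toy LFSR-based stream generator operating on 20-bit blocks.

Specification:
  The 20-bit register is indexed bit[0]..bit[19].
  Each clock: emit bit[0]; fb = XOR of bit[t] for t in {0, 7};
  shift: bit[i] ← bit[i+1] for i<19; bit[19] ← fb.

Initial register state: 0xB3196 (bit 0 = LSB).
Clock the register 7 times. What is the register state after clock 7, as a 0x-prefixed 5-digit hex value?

0xEB663

reg_0 = 0xB3196
clock 1: out=0, reg = 0xD98CB
clock 2: out=1, reg = 0x6CC65
clock 3: out=1, reg = 0xB6632
clock 4: out=0, reg = 0x5B319
clock 5: out=1, reg = 0xAD98C
clock 6: out=0, reg = 0xD6CC6
clock 7: out=0, reg = 0xEB663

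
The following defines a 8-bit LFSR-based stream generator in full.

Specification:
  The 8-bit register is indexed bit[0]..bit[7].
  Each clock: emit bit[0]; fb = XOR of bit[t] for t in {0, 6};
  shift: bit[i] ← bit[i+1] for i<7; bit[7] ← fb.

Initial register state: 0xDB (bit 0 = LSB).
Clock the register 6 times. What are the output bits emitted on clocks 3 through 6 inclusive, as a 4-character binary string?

0110

reg_0 = 0xDB
clock 1: out=1, reg = 0x6D
clock 2: out=1, reg = 0x36
clock 3: out=0, reg = 0x1B
clock 4: out=1, reg = 0x8D
clock 5: out=1, reg = 0xC6
clock 6: out=0, reg = 0xE3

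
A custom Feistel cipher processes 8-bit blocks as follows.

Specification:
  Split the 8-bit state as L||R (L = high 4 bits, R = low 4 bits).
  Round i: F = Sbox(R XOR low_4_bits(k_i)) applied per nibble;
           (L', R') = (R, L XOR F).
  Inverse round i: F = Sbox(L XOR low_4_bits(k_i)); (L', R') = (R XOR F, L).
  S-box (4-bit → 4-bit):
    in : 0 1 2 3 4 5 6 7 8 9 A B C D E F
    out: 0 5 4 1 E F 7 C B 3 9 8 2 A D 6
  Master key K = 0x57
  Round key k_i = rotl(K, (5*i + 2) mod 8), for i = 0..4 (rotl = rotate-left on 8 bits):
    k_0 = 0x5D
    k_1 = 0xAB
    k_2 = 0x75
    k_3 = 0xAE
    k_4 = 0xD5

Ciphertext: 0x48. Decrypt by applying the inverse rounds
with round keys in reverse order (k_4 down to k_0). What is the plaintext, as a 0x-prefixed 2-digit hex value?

s_0 = ciphertext = 0x48
s_1 = InvRound(s_0, k_4) = 0xD4
s_2 = InvRound(s_1, k_3) = 0x5D
s_3 = InvRound(s_2, k_2) = 0xD5
s_4 = InvRound(s_3, k_1) = 0x2D
s_5 = InvRound(s_4, k_0) = 0xB2

0xB2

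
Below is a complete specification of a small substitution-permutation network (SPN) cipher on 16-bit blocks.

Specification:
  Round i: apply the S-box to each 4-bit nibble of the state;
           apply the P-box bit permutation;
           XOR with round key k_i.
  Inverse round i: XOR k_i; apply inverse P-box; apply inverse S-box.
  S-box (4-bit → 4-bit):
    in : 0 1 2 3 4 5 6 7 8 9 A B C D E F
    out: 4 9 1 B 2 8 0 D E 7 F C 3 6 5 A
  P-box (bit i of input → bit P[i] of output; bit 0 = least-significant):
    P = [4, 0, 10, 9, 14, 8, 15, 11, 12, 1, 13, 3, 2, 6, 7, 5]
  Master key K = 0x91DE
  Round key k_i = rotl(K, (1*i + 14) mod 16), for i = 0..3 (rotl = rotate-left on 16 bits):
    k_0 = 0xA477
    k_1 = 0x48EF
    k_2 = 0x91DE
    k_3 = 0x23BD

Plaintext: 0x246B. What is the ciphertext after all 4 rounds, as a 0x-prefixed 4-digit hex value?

s_0 = plaintext = 0x246B
s_1 = Round(s_0, k_0) = 0xA271
s_2 = Round(s_1, k_1) = 0x921B
s_3 = Round(s_2, k_2) = 0xCF1A
s_4 = Round(s_3, k_3) = 0x6DE2

0x6DE2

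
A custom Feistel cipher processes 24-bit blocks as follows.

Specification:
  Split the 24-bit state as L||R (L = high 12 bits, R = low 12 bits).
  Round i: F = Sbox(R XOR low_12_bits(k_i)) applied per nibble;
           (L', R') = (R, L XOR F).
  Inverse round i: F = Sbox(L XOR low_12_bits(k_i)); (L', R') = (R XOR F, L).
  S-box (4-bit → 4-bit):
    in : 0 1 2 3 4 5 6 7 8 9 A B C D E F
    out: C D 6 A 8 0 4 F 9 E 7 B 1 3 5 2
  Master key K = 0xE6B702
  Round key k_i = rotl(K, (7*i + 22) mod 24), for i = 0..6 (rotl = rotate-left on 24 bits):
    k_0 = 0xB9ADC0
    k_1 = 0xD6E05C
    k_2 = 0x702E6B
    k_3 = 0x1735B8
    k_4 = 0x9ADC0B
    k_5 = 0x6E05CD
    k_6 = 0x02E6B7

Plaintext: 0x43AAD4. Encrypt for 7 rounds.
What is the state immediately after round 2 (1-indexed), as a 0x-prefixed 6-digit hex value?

0xBE2161

s_0 = plaintext = 0x43AAD4
s_1 = Round(s_0, k_0) = 0xAD4BE2
s_2 = Round(s_1, k_1) = 0xBE2161
s_3 = Round(s_2, k_2) = 0x161925
s_4 = Round(s_3, k_3) = 0x925082
s_5 = Round(s_4, k_4) = 0x0828BB
s_6 = Round(s_5, k_5) = 0x8BB376
s_7 = Round(s_6, k_6) = 0x3768A6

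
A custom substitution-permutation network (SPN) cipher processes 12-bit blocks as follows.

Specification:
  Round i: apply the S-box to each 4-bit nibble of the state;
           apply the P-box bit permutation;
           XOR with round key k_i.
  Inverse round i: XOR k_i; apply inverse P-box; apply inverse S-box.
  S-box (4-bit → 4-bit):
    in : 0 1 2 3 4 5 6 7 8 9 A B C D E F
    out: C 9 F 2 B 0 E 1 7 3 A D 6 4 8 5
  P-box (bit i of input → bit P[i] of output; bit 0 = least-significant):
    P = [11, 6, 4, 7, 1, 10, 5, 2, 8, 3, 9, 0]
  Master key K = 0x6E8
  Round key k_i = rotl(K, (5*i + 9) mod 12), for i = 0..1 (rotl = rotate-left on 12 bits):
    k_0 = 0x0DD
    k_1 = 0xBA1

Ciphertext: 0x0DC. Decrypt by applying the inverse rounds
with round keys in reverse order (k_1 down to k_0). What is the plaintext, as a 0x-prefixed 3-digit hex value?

0x0E6

s_0 = ciphertext = 0x0DC
s_1 = InvRound(s_0, k_1) = 0x208
s_2 = InvRound(s_1, k_0) = 0x0E6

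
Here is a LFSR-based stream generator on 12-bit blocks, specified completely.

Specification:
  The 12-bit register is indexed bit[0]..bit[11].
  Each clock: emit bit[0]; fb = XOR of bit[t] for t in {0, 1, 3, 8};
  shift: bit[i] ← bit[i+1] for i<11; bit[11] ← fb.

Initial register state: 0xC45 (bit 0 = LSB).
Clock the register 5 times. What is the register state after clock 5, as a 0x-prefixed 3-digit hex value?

0x9E2

reg_0 = 0xC45
clock 1: out=1, reg = 0xE22
clock 2: out=0, reg = 0xF11
clock 3: out=1, reg = 0x788
clock 4: out=0, reg = 0x3C4
clock 5: out=0, reg = 0x9E2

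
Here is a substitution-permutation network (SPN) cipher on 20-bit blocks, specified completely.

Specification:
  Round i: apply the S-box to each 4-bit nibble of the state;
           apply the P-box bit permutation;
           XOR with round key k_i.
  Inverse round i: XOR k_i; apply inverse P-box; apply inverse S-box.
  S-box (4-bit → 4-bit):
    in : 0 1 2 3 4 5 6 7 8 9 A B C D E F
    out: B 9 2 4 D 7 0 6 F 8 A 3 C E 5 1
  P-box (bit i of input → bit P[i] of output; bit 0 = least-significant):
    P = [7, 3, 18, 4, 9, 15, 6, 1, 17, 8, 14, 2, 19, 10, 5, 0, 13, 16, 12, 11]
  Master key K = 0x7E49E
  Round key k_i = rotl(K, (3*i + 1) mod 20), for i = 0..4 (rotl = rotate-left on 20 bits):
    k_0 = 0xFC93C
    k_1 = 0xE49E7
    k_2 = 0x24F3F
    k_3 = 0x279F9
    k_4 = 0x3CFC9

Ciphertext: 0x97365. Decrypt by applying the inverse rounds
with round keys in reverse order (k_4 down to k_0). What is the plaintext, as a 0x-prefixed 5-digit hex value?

0x7499D

s_0 = ciphertext = 0x97365
s_1 = InvRound(s_0, k_4) = 0x4512B
s_2 = InvRound(s_1, k_3) = 0x16FC4
s_3 = InvRound(s_2, k_2) = 0xBCFC0
s_4 = InvRound(s_3, k_1) = 0x2D903
s_5 = InvRound(s_4, k_0) = 0x7499D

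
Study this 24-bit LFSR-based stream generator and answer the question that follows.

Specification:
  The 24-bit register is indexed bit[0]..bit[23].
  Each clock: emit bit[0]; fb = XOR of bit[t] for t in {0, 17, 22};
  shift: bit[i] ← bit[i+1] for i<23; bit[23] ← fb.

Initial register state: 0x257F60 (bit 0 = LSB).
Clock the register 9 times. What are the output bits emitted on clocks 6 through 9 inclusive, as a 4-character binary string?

reg_0 = 0x257F60
clock 1: out=0, reg = 0x12BFB0
clock 2: out=0, reg = 0x895FD8
clock 3: out=0, reg = 0x44AFEC
clock 4: out=0, reg = 0xA257F6
clock 5: out=0, reg = 0xD12BFB
clock 6: out=1, reg = 0x6895FD
clock 7: out=1, reg = 0x344AFE
clock 8: out=0, reg = 0x1A257F
clock 9: out=1, reg = 0x0D12BF

1101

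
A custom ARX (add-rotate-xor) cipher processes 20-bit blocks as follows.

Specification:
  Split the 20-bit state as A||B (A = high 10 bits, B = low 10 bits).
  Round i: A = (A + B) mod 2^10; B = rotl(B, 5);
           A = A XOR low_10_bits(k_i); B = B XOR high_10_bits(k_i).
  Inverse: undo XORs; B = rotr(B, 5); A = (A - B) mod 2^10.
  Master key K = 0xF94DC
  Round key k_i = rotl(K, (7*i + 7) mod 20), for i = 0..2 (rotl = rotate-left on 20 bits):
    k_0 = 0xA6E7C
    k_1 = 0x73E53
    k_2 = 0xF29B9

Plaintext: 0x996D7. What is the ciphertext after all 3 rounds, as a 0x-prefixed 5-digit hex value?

s_0 = plaintext = 0x996D7
s_1 = Round(s_0, k_0) = 0xD006D
s_2 = Round(s_1, k_1) = 0x7F86C
s_3 = Round(s_2, k_2) = 0xF4E49

0xF4E49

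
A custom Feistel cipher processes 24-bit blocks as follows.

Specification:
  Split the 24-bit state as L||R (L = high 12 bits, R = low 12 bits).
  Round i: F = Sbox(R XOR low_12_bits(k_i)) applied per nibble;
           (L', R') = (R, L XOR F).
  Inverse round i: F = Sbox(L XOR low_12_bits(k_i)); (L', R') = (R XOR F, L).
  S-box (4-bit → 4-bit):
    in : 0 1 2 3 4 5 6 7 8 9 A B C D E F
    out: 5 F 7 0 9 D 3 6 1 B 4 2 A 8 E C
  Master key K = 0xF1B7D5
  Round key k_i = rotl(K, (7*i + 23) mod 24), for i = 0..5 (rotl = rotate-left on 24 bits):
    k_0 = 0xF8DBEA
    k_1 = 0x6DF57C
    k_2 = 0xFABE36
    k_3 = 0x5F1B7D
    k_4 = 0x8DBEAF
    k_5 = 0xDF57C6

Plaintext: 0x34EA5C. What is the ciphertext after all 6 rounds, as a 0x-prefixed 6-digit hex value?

s_0 = plaintext = 0x34EA5C
s_1 = Round(s_0, k_0) = 0xA5CC6D
s_2 = Round(s_1, k_1) = 0xC6D1A3
s_3 = Round(s_2, k_2) = 0x1A30D0
s_4 = Round(s_3, k_3) = 0x0D03EB
s_5 = Round(s_4, k_4) = 0x3EB849
s_6 = Round(s_5, k_5) = 0x849FF7

0x849FF7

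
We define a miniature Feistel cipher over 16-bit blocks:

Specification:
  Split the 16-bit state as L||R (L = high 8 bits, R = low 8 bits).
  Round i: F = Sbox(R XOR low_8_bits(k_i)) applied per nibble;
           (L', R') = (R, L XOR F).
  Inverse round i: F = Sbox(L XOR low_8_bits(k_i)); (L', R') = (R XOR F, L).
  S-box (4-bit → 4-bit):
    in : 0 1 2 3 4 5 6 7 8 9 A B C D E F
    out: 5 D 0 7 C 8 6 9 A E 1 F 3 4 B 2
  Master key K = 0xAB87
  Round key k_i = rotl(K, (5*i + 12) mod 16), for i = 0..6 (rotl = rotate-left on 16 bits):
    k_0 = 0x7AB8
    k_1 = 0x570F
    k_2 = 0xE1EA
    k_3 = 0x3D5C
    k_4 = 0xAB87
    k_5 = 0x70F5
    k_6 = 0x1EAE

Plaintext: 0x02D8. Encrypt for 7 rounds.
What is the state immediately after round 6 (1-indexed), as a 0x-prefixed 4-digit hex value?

s_0 = plaintext = 0x02D8
s_1 = Round(s_0, k_0) = 0xD867
s_2 = Round(s_1, k_1) = 0x67B2
s_3 = Round(s_2, k_2) = 0xB2ED
s_4 = Round(s_3, k_3) = 0xED4F
s_5 = Round(s_4, k_4) = 0x4FD7
s_6 = Round(s_5, k_5) = 0xD74F
s_7 = Round(s_6, k_6) = 0x4F6A

0xD74F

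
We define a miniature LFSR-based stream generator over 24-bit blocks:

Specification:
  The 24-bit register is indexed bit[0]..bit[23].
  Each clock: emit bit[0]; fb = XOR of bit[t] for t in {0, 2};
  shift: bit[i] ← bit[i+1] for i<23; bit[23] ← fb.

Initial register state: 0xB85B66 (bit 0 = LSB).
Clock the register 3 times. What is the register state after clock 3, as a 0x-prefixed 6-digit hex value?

reg_0 = 0xB85B66
clock 1: out=0, reg = 0xDC2DB3
clock 2: out=1, reg = 0xEE16D9
clock 3: out=1, reg = 0xF70B6C

0xF70B6C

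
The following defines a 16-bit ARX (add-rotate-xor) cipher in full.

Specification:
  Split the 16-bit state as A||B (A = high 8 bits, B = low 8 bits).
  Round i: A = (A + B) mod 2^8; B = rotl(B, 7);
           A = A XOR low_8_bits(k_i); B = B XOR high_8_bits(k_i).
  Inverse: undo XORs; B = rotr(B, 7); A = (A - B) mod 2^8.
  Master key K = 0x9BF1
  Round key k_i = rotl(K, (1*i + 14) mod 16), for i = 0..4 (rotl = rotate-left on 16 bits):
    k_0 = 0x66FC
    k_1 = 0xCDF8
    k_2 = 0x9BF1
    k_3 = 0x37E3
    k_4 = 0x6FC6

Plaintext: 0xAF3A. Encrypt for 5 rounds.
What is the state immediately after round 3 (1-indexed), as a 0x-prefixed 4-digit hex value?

0x29A3

s_0 = plaintext = 0xAF3A
s_1 = Round(s_0, k_0) = 0x157B
s_2 = Round(s_1, k_1) = 0x6870
s_3 = Round(s_2, k_2) = 0x29A3
s_4 = Round(s_3, k_3) = 0x2FE6
s_5 = Round(s_4, k_4) = 0xD31C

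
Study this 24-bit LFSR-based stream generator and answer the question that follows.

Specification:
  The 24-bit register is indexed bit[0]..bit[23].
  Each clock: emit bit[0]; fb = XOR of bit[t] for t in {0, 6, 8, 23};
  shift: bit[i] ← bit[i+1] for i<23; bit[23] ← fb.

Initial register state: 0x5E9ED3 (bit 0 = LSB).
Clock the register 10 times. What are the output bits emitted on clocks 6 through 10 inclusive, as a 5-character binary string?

reg_0 = 0x5E9ED3
clock 1: out=1, reg = 0x2F4F69
clock 2: out=1, reg = 0x97A7B4
clock 3: out=0, reg = 0x4BD3DA
clock 4: out=0, reg = 0x25E9ED
clock 5: out=1, reg = 0x92F4F6
clock 6: out=0, reg = 0x497A7B
clock 7: out=1, reg = 0x24BD3D
clock 8: out=1, reg = 0x125E9E
clock 9: out=0, reg = 0x092F4F
clock 10: out=1, reg = 0x8497A7

01101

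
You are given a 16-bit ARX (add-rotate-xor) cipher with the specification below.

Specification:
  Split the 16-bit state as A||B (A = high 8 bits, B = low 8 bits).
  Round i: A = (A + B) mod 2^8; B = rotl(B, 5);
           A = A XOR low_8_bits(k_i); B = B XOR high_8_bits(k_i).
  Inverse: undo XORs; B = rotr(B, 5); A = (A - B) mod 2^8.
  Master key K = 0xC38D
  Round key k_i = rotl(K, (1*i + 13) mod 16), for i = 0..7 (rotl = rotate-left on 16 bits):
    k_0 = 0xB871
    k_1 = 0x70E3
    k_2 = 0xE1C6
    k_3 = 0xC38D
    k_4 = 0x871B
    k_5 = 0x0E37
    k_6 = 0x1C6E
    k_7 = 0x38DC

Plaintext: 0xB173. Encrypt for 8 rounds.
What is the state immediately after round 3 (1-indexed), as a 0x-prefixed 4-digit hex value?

s_0 = plaintext = 0xB173
s_1 = Round(s_0, k_0) = 0x55D6
s_2 = Round(s_1, k_1) = 0xC8AA
s_3 = Round(s_2, k_2) = 0xB4B4
s_4 = Round(s_3, k_3) = 0xE555
s_5 = Round(s_4, k_4) = 0x212D
s_6 = Round(s_5, k_5) = 0x79AB
s_7 = Round(s_6, k_6) = 0x4A69
s_8 = Round(s_7, k_7) = 0x6F15

0xB4B4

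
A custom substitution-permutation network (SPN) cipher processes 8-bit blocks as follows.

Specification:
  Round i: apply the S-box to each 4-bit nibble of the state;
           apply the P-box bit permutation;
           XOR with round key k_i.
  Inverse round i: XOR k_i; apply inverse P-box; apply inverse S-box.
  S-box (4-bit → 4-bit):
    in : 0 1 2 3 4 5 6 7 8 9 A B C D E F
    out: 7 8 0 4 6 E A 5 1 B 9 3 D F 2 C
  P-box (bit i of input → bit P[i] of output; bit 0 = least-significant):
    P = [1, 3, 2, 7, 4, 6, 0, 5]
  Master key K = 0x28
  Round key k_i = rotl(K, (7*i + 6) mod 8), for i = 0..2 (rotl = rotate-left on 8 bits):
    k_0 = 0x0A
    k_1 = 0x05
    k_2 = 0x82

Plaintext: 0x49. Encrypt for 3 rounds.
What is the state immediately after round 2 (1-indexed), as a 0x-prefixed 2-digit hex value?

0xB4

s_0 = plaintext = 0x49
s_1 = Round(s_0, k_0) = 0xC1
s_2 = Round(s_1, k_1) = 0xB4
s_3 = Round(s_2, k_2) = 0xDE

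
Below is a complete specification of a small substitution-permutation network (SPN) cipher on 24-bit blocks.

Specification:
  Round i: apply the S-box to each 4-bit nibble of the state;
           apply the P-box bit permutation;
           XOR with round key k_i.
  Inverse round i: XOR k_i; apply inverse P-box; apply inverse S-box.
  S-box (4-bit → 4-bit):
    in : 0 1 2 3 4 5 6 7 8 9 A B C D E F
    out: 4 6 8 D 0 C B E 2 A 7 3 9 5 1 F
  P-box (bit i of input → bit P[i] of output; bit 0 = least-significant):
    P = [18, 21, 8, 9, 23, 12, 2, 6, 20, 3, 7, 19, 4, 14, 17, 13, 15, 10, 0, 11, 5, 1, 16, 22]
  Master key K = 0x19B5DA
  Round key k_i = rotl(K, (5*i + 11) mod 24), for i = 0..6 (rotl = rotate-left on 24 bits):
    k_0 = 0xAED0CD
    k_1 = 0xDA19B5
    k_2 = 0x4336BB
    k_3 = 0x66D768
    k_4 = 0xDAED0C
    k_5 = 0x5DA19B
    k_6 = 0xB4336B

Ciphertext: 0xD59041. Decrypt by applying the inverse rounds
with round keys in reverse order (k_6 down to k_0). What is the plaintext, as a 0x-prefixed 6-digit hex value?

0x30051D

s_0 = ciphertext = 0xD59041
s_1 = InvRound(s_0, k_6) = 0xFE2847
s_2 = InvRound(s_1, k_5) = 0x0CD131
s_3 = InvRound(s_2, k_4) = 0xC73BAE
s_4 = InvRound(s_3, k_3) = 0x169038
s_5 = InvRound(s_4, k_2) = 0x7A2D4C
s_6 = InvRound(s_5, k_1) = 0xE1C168
s_7 = InvRound(s_6, k_0) = 0x30051D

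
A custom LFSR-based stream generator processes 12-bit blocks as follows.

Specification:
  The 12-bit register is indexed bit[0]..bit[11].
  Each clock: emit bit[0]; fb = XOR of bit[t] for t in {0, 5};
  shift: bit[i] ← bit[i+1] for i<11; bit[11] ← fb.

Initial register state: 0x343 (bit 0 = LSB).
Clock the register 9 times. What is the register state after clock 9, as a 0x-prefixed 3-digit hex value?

0xEC9

reg_0 = 0x343
clock 1: out=1, reg = 0x9A1
clock 2: out=1, reg = 0x4D0
clock 3: out=0, reg = 0x268
clock 4: out=0, reg = 0x934
clock 5: out=0, reg = 0xC9A
clock 6: out=0, reg = 0x64D
clock 7: out=1, reg = 0xB26
clock 8: out=0, reg = 0xD93
clock 9: out=1, reg = 0xEC9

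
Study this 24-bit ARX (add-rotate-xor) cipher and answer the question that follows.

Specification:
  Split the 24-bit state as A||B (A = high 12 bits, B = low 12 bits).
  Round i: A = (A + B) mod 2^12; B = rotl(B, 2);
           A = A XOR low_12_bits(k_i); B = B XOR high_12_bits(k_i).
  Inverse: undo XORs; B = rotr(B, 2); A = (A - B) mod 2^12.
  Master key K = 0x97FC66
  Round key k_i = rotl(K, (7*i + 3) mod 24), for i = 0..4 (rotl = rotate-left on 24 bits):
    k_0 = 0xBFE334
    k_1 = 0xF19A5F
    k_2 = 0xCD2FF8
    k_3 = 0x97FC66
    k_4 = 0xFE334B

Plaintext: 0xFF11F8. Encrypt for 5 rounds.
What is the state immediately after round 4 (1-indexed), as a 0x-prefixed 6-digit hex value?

s_0 = plaintext = 0xFF11F8
s_1 = Round(s_0, k_0) = 0x2DDC1E
s_2 = Round(s_1, k_1) = 0x4A4F62
s_3 = Round(s_2, k_2) = 0xBFE159
s_4 = Round(s_3, k_3) = 0x131C1B
s_5 = Round(s_4, k_4) = 0xE07F8C

0x131C1B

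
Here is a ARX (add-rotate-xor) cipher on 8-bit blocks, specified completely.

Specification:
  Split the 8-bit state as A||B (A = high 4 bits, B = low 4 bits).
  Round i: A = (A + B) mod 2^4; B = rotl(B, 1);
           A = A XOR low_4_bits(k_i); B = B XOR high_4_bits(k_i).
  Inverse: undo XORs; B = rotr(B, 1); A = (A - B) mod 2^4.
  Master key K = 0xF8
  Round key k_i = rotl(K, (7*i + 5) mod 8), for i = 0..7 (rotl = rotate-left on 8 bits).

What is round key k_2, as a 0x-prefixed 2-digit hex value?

0xC7

K = 0xF8
k_0 = rotl(K, (7*0+5) mod 8) = rotl(K, 5) = 0x1F
k_1 = rotl(K, (7*1+5) mod 8) = rotl(K, 4) = 0x8F
k_2 = rotl(K, (7*2+5) mod 8) = rotl(K, 3) = 0xC7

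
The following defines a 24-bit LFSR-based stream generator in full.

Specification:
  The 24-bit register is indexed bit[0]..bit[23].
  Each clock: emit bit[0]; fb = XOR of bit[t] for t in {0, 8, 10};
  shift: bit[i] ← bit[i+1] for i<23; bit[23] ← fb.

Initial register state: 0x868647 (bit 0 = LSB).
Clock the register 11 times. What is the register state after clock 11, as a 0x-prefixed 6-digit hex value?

reg_0 = 0x868647
clock 1: out=1, reg = 0x434323
clock 2: out=1, reg = 0x21A191
clock 3: out=1, reg = 0x10D0C8
clock 4: out=0, reg = 0x086864
clock 5: out=0, reg = 0x043432
clock 6: out=0, reg = 0x821A19
clock 7: out=1, reg = 0xC10D0C
clock 8: out=0, reg = 0x608686
clock 9: out=0, reg = 0xB04343
clock 10: out=1, reg = 0x5821A1
clock 11: out=1, reg = 0x2C10D0

0x2C10D0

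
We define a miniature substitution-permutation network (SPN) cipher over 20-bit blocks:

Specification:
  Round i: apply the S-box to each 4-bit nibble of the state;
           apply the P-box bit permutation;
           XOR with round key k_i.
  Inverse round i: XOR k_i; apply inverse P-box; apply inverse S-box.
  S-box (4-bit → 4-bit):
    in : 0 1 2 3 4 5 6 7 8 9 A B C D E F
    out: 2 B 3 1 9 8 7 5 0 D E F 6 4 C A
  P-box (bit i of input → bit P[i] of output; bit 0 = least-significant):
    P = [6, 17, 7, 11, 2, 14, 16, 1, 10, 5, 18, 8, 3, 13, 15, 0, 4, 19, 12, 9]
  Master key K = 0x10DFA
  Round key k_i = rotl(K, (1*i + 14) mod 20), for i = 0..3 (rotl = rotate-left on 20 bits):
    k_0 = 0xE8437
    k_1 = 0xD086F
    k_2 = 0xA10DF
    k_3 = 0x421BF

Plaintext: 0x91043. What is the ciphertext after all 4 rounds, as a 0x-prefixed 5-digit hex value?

s_0 = plaintext = 0x91043
s_1 = Round(s_0, k_0) = 0xEB648
s_2 = Round(s_1, k_1) = 0x9BE40
s_3 = Round(s_2, k_2) = 0xCA3C0
s_4 = Round(s_3, k_3) = 0xFD5BE

0xFD5BE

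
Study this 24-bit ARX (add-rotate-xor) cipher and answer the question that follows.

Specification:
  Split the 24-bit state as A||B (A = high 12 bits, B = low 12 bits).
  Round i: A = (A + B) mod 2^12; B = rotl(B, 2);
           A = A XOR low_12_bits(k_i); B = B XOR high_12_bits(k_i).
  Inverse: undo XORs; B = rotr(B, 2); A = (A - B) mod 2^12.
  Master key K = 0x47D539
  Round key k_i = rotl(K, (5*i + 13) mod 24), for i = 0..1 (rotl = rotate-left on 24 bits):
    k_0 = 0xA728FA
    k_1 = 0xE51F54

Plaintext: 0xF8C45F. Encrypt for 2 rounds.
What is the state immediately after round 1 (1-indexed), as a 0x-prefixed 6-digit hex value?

0xB11B0F

s_0 = plaintext = 0xF8C45F
s_1 = Round(s_0, k_0) = 0xB11B0F
s_2 = Round(s_1, k_1) = 0x97426F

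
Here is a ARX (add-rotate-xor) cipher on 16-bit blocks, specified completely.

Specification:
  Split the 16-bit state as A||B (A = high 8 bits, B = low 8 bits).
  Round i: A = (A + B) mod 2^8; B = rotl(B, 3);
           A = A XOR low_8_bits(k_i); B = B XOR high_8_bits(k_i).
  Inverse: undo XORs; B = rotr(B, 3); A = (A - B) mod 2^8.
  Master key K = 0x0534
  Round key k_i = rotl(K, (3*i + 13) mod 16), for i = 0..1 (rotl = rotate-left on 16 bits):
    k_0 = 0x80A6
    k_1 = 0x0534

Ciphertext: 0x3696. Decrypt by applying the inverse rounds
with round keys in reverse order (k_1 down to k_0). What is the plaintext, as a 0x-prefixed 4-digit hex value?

s_0 = ciphertext = 0x3696
s_1 = InvRound(s_0, k_1) = 0x9072
s_2 = InvRound(s_1, k_0) = 0xD85E

0xD85E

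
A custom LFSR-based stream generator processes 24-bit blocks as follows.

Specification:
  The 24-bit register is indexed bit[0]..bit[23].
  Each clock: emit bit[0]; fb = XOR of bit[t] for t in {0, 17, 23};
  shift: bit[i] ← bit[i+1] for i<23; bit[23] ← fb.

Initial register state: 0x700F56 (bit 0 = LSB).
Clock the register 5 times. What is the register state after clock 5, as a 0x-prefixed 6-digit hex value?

0xD3807A

reg_0 = 0x700F56
clock 1: out=0, reg = 0x3807AB
clock 2: out=1, reg = 0x9C03D5
clock 3: out=1, reg = 0x4E01EA
clock 4: out=0, reg = 0xA700F5
clock 5: out=1, reg = 0xD3807A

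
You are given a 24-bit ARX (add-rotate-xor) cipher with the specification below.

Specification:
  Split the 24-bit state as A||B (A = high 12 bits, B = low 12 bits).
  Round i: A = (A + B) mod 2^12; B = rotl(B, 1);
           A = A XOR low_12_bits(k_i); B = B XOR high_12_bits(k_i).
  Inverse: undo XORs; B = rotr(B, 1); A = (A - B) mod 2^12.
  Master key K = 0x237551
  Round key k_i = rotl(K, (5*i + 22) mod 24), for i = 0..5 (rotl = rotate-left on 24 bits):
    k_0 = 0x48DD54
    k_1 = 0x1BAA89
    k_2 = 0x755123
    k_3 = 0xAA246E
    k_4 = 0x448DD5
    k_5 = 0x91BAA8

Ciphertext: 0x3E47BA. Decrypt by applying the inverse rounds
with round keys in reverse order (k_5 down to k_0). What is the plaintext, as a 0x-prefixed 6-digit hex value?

s_0 = ciphertext = 0x3E47BA
s_1 = InvRound(s_0, k_5) = 0x9FCF50
s_2 = InvRound(s_1, k_4) = 0xE9D58C
s_3 = InvRound(s_2, k_3) = 0x35C797
s_4 = InvRound(s_3, k_2) = 0x21E061
s_5 = InvRound(s_4, k_1) = 0xFAA8ED
s_6 = InvRound(s_5, k_0) = 0xCCE630

0xCCE630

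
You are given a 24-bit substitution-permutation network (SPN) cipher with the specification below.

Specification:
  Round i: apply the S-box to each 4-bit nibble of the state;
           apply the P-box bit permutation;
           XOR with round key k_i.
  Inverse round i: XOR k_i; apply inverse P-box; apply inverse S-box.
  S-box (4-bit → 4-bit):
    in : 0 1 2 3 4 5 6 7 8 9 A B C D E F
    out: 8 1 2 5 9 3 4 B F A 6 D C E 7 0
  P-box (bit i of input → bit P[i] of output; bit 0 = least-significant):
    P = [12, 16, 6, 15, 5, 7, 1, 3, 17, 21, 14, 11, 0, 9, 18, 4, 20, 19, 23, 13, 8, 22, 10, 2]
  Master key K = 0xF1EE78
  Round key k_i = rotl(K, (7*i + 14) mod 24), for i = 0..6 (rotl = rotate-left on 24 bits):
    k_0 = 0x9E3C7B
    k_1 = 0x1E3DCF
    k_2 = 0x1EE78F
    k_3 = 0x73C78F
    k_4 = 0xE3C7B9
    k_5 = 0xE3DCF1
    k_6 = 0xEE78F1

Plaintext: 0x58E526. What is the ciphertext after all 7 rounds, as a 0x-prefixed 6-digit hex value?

0xFD1FF1

s_0 = plaintext = 0x58E526
s_1 = Round(s_0, k_0) = 0x601FBA
s_2 = Round(s_1, k_1) = 0x1F19A4
s_3 = Round(s_2, k_2) = 0x3E7E0C
s_4 = Round(s_3, k_3) = 0xC900D6
s_5 = Round(s_4, k_4) = 0xEBEB67
s_6 = Round(s_5, k_5) = 0x3423F2
s_7 = Round(s_6, k_6) = 0xFD1FF1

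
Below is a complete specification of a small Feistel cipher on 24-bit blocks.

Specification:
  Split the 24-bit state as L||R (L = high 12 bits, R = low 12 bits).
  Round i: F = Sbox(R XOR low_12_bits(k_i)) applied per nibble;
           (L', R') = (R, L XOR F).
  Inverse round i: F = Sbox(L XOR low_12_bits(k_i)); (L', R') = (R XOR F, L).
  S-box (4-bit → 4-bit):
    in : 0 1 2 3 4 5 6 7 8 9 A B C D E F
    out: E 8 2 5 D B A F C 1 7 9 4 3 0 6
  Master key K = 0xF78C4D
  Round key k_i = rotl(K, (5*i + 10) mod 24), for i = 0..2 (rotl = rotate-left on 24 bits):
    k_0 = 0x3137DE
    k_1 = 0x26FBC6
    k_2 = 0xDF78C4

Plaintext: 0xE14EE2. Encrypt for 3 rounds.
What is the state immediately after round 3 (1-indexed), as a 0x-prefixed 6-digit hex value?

0x328644

s_0 = plaintext = 0xE14EE2
s_1 = Round(s_0, k_0) = 0xEE2F40
s_2 = Round(s_1, k_1) = 0xF40328
s_3 = Round(s_2, k_2) = 0x328644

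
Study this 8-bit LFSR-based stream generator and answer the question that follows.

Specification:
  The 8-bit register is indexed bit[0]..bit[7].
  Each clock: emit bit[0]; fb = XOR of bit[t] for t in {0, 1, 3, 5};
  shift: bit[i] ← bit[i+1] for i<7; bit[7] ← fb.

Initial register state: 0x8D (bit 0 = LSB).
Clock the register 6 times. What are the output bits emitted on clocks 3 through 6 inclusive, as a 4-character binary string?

reg_0 = 0x8D
clock 1: out=1, reg = 0x46
clock 2: out=0, reg = 0xA3
clock 3: out=1, reg = 0xD1
clock 4: out=1, reg = 0xE8
clock 5: out=0, reg = 0x74
clock 6: out=0, reg = 0xBA

1100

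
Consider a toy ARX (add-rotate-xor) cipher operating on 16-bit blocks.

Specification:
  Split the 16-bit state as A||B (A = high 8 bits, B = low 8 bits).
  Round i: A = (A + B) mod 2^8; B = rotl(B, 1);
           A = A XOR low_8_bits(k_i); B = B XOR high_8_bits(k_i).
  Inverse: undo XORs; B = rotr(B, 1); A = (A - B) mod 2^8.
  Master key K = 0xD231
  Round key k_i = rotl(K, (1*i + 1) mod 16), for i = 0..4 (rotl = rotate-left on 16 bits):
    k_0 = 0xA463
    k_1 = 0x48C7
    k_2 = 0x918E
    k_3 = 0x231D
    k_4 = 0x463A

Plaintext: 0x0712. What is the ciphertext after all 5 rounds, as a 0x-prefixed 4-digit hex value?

s_0 = plaintext = 0x0712
s_1 = Round(s_0, k_0) = 0x7A80
s_2 = Round(s_1, k_1) = 0x3D49
s_3 = Round(s_2, k_2) = 0x0803
s_4 = Round(s_3, k_3) = 0x1625
s_5 = Round(s_4, k_4) = 0x010C

0x010C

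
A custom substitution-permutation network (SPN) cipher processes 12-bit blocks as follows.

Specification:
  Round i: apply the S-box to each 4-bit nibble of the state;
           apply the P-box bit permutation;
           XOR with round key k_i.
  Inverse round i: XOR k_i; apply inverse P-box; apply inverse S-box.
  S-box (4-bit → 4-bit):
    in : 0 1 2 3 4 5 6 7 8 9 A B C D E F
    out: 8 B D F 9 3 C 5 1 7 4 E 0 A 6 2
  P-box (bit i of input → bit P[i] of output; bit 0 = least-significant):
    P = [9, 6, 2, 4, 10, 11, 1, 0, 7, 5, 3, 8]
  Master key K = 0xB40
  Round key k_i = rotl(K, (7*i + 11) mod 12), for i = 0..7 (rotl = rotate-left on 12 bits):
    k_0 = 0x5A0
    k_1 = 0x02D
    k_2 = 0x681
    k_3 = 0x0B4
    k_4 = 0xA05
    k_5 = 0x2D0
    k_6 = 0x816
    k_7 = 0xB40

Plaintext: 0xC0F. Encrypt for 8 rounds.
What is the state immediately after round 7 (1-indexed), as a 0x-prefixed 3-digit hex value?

0x71F

s_0 = plaintext = 0xC0F
s_1 = Round(s_0, k_0) = 0x5E1
s_2 = Round(s_1, k_1) = 0xADF
s_3 = Round(s_2, k_2) = 0xEC8
s_4 = Round(s_3, k_3) = 0x29C
s_5 = Round(s_4, k_4) = 0x78F
s_6 = Round(s_5, k_5) = 0x618
s_7 = Round(s_6, k_6) = 0x71F
s_8 = Round(s_7, k_7) = 0x789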